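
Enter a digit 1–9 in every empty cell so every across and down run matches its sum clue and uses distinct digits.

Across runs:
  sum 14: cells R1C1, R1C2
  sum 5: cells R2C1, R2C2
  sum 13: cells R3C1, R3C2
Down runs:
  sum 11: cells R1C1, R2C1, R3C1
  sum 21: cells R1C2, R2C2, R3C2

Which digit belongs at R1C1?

6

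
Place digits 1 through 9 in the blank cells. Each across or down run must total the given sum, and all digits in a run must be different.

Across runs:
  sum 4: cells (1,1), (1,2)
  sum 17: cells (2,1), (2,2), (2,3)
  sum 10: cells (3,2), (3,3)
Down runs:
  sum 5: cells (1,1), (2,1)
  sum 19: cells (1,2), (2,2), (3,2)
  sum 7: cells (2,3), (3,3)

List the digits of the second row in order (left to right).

4 in 2 cells must be {1,3}.
The 4 across and the 19 down share only 3, so (1,2) = 3.
(1,1) = 4 − 3 = 1 completes the 4 across.
(2,1) = 5 − 1 = 4 completes the 5 down.
(2,2) = 7: the only remaining digit allowed by both the 17 across and the 19 down.
(2,3) = 17 − 11 = 6 completes the 17 across.
(3,2) = 19 − 10 = 9 completes the 19 down.
(3,3) = 10 − 9 = 1 completes the 10 across.

4, 7, 6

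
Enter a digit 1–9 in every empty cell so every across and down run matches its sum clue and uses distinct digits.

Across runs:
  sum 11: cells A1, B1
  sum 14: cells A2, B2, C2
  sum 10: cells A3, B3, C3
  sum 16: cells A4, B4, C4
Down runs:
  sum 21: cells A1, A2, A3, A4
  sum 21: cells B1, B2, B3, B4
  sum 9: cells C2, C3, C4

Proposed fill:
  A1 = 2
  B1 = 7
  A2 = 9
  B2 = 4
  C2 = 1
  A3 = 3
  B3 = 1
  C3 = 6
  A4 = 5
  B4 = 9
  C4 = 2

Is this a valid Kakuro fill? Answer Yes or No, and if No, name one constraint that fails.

No — the across run A1–B1 sums to 9, not 11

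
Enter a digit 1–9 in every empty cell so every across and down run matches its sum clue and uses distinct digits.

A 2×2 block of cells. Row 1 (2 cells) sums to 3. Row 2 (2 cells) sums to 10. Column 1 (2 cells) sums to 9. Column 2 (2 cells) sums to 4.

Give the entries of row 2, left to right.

7 3

3 in 2 cells must be {1,2}; 4 in 2 cells must be {1,3}.
The 3 across and the 4 down share only 1, so (1,2) = 1.
(2,2) = 4 − 1 = 3 completes the 4 down.
(1,1) = 3 − 1 = 2 completes the 3 across.
(2,1) = 10 − 3 = 7 completes the 10 across.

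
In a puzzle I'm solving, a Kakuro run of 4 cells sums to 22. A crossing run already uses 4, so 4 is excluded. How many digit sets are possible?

4 distinct digits from 1–9 sum between 10 and 30.
Dropping sets that contain 4.
Enumerating: {1,5,7,9}, {1,6,7,8}, {2,3,8,9}, {2,5,6,9}, {2,5,7,8}, {3,5,6,8}.

6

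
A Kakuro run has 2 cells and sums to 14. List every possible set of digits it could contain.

2 distinct digits from 1–9 sum between 3 and 17.

{5,9}; {6,8}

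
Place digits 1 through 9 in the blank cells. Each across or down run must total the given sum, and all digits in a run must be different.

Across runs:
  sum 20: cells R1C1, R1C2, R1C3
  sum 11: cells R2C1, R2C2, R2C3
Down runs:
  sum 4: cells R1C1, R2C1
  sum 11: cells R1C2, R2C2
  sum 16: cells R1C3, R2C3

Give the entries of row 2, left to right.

1 3 7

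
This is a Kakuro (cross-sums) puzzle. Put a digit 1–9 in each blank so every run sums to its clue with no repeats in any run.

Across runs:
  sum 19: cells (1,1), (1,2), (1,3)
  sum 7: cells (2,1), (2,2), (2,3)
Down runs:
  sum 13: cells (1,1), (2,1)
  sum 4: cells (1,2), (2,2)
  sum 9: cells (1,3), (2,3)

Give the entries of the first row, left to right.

9 3 7

7 in 3 cells must be {1,2,4}; 4 in 2 cells must be {1,3}.
The 19 across and the 4 down share only 3, so (1,2) = 3.
Given what's placed, (1,3) must be 7 to fit the 19 across and 9 down.
(2,1) = 4: only digit in both the 7-across and 13-down candidate sets.
(2,2) = 4 − 3 = 1 completes the 4 down.
(2,3) = 7 − 5 = 2 completes the 7 across.
(1,1) = 19 − 10 = 9 completes the 19 across.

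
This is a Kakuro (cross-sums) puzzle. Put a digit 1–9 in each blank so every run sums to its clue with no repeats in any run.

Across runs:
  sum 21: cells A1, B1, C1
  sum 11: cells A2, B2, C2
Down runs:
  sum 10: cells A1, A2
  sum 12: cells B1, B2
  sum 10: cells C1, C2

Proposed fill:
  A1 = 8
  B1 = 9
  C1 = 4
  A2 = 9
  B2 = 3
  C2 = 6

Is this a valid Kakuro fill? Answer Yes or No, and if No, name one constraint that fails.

No — the across run A2–C2 sums to 18, not 11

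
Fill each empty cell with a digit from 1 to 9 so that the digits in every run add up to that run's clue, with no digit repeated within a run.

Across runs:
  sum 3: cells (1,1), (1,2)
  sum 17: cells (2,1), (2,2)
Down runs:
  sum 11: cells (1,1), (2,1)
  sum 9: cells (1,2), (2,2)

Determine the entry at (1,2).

1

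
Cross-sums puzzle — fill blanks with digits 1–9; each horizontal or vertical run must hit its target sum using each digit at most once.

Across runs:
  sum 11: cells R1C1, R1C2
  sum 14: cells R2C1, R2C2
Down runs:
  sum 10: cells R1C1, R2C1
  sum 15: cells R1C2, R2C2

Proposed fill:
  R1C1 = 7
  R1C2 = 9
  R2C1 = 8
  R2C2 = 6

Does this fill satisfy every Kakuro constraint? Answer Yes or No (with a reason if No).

No — the down run R1C1–R2C1 sums to 15, not 10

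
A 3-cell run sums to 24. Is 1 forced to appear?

No

The only way to make 24 from 3 distinct digits is {7,8,9}, which does not contain 1.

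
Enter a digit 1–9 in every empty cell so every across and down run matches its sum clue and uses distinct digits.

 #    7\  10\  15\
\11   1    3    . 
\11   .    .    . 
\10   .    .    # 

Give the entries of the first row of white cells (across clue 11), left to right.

1 3 7

7 in 3 cells must be {1,2,4}.
R1C3 = 11 − 4 = 7 completes the 11 across.
R2C3 = 15 − 7 = 8 completes the 15 down.
Given what's placed, R2C1 must be 2 to fit the 11 across and 7 down.
R2C2 = 11 − 10 = 1 completes the 11 across.
R3C1 = 7 − 3 = 4 completes the 7 down.
R3C2 = 10 − 4 = 6 completes the 10 across.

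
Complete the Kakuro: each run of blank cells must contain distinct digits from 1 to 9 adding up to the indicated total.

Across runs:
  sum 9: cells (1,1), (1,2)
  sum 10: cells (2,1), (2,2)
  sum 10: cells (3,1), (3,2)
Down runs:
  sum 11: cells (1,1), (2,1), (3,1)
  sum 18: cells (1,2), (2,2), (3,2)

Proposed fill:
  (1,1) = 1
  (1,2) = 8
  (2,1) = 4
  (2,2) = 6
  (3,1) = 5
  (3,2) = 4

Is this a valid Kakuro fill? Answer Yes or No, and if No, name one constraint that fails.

No — the across run (3,1)–(3,2) sums to 9, not 10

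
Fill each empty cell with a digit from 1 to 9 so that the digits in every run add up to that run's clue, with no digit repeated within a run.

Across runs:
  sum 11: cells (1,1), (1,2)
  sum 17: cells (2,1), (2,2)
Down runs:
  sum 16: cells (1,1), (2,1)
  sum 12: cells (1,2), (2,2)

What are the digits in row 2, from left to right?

17 in 2 cells must be {8,9}; 16 in 2 cells must be {7,9}.
The 17 across and the 16 down share only 9, so (2,1) = 9.
(2,2) = 17 − 9 = 8 completes the 17 across.
(1,1) = 16 − 9 = 7 completes the 16 down.
(1,2) = 11 − 7 = 4 completes the 11 across.

9, 8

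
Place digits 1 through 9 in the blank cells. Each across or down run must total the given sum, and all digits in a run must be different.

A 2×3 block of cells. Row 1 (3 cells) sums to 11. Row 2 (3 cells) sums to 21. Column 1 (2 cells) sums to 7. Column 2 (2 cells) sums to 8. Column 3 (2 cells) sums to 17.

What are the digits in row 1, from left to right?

17 in 2 cells must be {8,9}.
The 11 across and the 17 down share only 8, so (1,3) = 8.
(2,3) = 17 − 8 = 9 completes the 17 down.
Nothing is forced directly, so branch on (2,1), whose candidates are 4 or 5. If (2,1) = 4: then (1,1) would have to be in {1,2} for the 11 across but in {3} for the 7 down — contradiction. So (2,1) = 5.
(1,1) = 7 − 5 = 2 completes the 7 down.
(1,2) = 11 − 10 = 1 completes the 11 across.
(2,2) = 21 − 14 = 7 completes the 21 across.

2 1 8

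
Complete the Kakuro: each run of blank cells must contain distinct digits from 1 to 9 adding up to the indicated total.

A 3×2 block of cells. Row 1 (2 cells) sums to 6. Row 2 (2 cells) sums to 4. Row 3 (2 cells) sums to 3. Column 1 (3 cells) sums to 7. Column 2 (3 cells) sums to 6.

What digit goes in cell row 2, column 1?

4 in 2 cells must be {1,3}; 3 in 2 cells must be {1,2}; 7 in 3 cells must be {1,2,4}.
The 4 across and the 7 down share only 1, so (2,1) = 1.
(2,2) = 4 − 1 = 3 completes the 4 across.
Given what's placed, (3,1) must be 2 to fit the 3 across and 7 down.
(3,2) = 3 − 2 = 1 completes the 3 across.
(1,1) = 7 − 3 = 4 completes the 7 down.
(1,2) = 6 − 4 = 2 completes the 6 across.

1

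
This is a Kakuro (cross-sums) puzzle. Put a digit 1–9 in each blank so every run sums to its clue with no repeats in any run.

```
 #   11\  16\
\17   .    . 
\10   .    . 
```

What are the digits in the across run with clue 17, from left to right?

8 9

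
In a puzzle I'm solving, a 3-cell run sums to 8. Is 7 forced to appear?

No

Counterexample: {1,2,5} sums to 8 without using 7.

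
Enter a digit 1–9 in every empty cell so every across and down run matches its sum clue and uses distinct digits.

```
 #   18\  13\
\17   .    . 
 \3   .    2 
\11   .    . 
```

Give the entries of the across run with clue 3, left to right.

1 2

17 in 2 cells must be {8,9}; 3 in 2 cells must be {1,2}.
R1C2 = 8: the only remaining digit allowed by both the 17 across and the 13 down.
R2C1 = 3 − 2 = 1 completes the 3 across.
R3C2 = 13 − 10 = 3 completes the 13 down.
R1C1 = 17 − 8 = 9 completes the 17 across.
R3C1 = 11 − 3 = 8 completes the 11 across.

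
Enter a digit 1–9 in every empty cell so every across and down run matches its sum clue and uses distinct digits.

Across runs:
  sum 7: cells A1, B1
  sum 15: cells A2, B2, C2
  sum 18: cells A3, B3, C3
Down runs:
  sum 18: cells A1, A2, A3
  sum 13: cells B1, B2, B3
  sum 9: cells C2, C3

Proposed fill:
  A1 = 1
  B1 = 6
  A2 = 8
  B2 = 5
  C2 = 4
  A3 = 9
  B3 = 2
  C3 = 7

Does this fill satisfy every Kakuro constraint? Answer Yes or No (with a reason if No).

No — the down run C2–C3 sums to 11, not 9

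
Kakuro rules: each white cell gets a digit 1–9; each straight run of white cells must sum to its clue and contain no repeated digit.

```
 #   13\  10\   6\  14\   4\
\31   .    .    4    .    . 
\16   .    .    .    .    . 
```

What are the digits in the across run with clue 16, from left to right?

16 in 5 cells must be {1,2,3,4,6}; 4 in 2 cells must be {1,3}.
R1C5 = 3: the only remaining digit allowed by both the 31 across and the 4 down.
R2C3 = 6 − 4 = 2 completes the 6 down.
Given what's placed, R2C4 must be 6 to fit the 16 across and 14 down.
R2C5 = 4 − 3 = 1 completes the 4 down.
R1C4 = 14 − 6 = 8 completes the 14 down.
R2C1 = 4: the only remaining digit allowed by both the 16 across and the 13 down.
R2C2 = 16 − 13 = 3 completes the 16 across.

4 3 2 6 1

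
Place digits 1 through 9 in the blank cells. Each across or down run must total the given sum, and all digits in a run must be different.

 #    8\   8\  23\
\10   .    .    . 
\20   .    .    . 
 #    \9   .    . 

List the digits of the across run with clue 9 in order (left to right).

1, 8

23 in 3 cells must be {6,8,9}.
Only 6 fits R1C3 under both its across sum 10 and down sum 23.
Given what's placed, R3C3 must be 8 to fit the 9 across and 23 down.
R2C3 = 23 − 14 = 9 completes the 23 down.
R3C2 = 9 − 8 = 1 completes the 9 across.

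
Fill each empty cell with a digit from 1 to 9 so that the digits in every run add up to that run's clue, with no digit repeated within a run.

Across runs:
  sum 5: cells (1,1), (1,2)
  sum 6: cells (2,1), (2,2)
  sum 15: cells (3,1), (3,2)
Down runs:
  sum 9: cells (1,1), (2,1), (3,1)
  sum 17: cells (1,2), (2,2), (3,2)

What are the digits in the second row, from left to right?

1 5

The 15 across and the 9 down share only 6, so (3,1) = 6.
(3,2) = 15 − 6 = 9 completes the 15 across.
Nothing is forced directly, so branch on (1,1), whose candidates are 1 or 2. If (1,1) = 1: then (1,2) would have to be in {4} for the 5 across but in {1,2,3,5,6,7} for the 17 down — contradiction. So (1,1) = 2.
(1,2) = 5 − 2 = 3 completes the 5 across.
(2,1) = 9 − 8 = 1 completes the 9 down.
(2,2) = 6 − 1 = 5 completes the 6 across.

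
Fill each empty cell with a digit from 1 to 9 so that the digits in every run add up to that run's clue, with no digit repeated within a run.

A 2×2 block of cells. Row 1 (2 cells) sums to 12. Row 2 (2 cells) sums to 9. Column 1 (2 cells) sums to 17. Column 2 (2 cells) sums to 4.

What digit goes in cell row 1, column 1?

9

17 in 2 cells must be {8,9}; 4 in 2 cells must be {1,3}.
The 12 across and the 4 down share only 3, so (1,2) = 3.
The 9 across and the 17 down share only 8, so (2,1) = 8.
(2,2) = 9 − 8 = 1 completes the 9 across.
(1,1) = 12 − 3 = 9 completes the 12 across.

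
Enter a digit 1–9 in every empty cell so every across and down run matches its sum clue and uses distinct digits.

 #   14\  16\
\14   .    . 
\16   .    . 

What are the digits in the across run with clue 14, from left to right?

5, 9

16 in 2 cells must be {7,9}.
The 14 across and the 16 down share only 9, so R1C2 = 9.
The 16 across and the 14 down share only 9, so R2C1 = 9.
R2C2 = 16 − 9 = 7 completes the 16 across.
R1C1 = 14 − 9 = 5 completes the 14 across.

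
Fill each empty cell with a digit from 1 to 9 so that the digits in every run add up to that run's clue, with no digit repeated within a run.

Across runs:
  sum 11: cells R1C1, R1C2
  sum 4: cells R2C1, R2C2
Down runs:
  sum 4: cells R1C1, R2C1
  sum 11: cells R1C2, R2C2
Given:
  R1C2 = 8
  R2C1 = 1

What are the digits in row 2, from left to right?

1, 3

4 in 2 cells must be {1,3}.
R1C1 = 11 − 8 = 3 completes the 11 across.
R2C2 = 4 − 1 = 3 completes the 4 across.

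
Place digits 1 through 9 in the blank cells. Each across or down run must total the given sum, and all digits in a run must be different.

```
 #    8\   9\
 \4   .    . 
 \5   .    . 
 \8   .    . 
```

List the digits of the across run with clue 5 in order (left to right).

4 1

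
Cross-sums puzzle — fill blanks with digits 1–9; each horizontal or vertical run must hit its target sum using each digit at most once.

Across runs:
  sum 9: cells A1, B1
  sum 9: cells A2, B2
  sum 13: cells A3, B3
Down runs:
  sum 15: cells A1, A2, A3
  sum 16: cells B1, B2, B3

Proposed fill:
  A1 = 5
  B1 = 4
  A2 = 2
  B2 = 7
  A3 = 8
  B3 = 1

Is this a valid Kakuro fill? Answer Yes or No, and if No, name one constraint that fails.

No — the down run B1–B3 sums to 12, not 16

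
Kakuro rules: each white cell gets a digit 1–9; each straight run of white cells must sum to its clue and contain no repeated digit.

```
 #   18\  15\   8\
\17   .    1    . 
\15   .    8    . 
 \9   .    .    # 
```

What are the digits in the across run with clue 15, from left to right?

6 8 1

R1C3 = 7: the only remaining digit allowed by both the 17 across and the 8 down.
R2C3 = 8 − 7 = 1 completes the 8 down.
R3C2 = 15 − 9 = 6 completes the 15 down.
R1C1 = 17 − 8 = 9 completes the 17 across.
R2C1 = 15 − 9 = 6 completes the 15 across.
R3C1 = 9 − 6 = 3 completes the 9 across.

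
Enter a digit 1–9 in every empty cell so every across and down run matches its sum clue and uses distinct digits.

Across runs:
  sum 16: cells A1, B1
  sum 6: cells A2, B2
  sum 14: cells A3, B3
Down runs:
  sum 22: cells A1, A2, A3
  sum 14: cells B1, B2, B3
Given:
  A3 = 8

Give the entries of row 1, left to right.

9 7

16 in 2 cells must be {7,9}.
Given what's placed, A1 must be 9 to fit the 16 across and 22 down.
B1 = 16 − 9 = 7 completes the 16 across.
A2 = 22 − 17 = 5 completes the 22 down.
B2 = 6 − 5 = 1 completes the 6 across.
B3 = 14 − 8 = 6 completes the 14 across.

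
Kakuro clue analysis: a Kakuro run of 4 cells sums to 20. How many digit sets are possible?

4 distinct digits from 1–9 sum between 10 and 30.

12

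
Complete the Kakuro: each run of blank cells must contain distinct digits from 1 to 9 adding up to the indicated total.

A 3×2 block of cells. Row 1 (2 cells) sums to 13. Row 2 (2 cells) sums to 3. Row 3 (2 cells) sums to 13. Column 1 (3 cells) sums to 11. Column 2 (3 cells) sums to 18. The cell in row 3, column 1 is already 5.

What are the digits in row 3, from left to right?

3 in 2 cells must be {1,2}.
Given what's placed, (1,1) must be 4 to fit the 13 across and 11 down.
(1,2) = 13 − 4 = 9 completes the 13 across.
(2,1) = 11 − 9 = 2 completes the 11 down.
(2,2) = 3 − 2 = 1 completes the 3 across.
(3,2) = 13 − 5 = 8 completes the 13 across.

5 8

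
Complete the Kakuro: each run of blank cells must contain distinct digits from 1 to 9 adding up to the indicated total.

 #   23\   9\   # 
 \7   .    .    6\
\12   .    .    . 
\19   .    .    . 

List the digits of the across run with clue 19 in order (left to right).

8 6 5

23 in 3 cells must be {6,8,9}.
Only 6 fits R1C1 under both its across sum 7 and down sum 23.
R1C2 = 7 − 6 = 1 completes the 7 across.
Nothing is forced directly, so branch on R2C1, whose candidates are 8 or 9. If R2C1 = 8: that forces R2C2 = 3, R2C3 = 1, R3C1 = 9, after which R3C2 would have to be in {2,3,4,6,7,8} for the 19 across but in {5} for the 9 down — contradiction. So R2C1 = 9.
R2C2 = 2: the only remaining digit allowed by both the 12 across and the 9 down.
R2C3 = 12 − 11 = 1 completes the 12 across.
R3C1 = 23 − 15 = 8 completes the 23 down.
R3C2 = 9 − 3 = 6 completes the 9 down.
R3C3 = 19 − 14 = 5 completes the 19 across.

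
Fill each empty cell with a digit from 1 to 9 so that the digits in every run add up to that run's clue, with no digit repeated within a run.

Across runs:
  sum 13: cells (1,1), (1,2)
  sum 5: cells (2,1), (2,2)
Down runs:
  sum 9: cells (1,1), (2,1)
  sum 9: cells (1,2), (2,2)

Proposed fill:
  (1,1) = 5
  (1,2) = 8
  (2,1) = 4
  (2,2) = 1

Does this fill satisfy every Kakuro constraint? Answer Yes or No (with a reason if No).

Yes

Across: 5+8=13; 4+1=5. Down: 5+4=9; 8+1=9. No digit repeats within any run.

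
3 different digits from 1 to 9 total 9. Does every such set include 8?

Counterexample: {1,2,6} sums to 9 without using 8.

No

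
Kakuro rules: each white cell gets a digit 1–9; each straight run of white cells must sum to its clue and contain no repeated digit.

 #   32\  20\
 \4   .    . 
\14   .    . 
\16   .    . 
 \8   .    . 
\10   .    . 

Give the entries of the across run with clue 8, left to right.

5 3

4 in 2 cells must be {1,3}; 16 in 2 cells must be {7,9}.
Only 3 fits R1C1 under both its across sum 4 and down sum 32.
R1C2 = 4 − 3 = 1 completes the 4 across.
Nothing is forced directly, so branch on R4C1, whose candidates are 5 or 7. If R4C1 = 7: that forces R3C1 = 9, R3C2 = 7, after which R4C2 would have to be in {1} for the 8 across but in {2,3,4,5,6} for the 20 down — contradiction. So R4C1 = 5.
R4C2 = 8 − 5 = 3 completes the 8 across.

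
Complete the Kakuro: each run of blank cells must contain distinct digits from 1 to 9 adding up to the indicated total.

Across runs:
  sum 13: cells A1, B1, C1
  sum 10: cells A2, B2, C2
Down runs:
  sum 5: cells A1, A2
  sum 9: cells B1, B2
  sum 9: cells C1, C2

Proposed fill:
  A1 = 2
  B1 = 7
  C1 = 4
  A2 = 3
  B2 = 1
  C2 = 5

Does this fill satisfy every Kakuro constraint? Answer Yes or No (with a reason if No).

No — the across run A2–C2 sums to 9, not 10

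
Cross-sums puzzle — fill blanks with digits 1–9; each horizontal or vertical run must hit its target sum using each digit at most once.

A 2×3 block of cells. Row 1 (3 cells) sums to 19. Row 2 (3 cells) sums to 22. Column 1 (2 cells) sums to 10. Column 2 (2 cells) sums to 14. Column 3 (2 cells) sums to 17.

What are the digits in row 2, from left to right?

17 in 2 cells must be {8,9}.
Nothing is forced directly, so branch on (1,3), whose candidates are 8 or 9. If (1,3) = 9: that forces (2,3) = 8, (2,1) = 9, (2,2) = 5, after which (1,1) would have to be in {2,3,4,6,7,8} for the 19 across but in {1} for the 10 down — contradiction. So (1,3) = 8.
(2,3) = 17 − 8 = 9 completes the 17 down.
Nothing is forced directly, so branch on (1,2), whose candidates are 5 or 6 or 9. If (1,2) = 5: that forces (1,1) = 6, after which (2,1) would have to be in {5,6,7,8} for the 22 across but in {4} for the 10 down — contradiction. If (1,2) = 6: then (1,1) would have to be in {5} for the 19 across but in {1,2,3,4,6,7,8,9} for the 10 down — contradiction. So (1,2) = 9.
(1,1) = 19 − 17 = 2 completes the 19 across.
(2,1) = 10 − 2 = 8 completes the 10 down.
(2,2) = 22 − 17 = 5 completes the 22 across.

8 5 9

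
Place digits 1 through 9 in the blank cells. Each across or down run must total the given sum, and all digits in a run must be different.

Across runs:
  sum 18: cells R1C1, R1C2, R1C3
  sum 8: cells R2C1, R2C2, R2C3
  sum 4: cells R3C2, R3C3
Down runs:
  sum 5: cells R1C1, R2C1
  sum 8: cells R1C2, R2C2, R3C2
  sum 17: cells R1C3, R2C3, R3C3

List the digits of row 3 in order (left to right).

1 3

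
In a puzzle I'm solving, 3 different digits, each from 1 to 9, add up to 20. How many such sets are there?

4

3 distinct digits from 1–9 sum between 6 and 24.
Enumerating: {3,8,9}, {4,7,9}, {5,6,9}, {5,7,8}.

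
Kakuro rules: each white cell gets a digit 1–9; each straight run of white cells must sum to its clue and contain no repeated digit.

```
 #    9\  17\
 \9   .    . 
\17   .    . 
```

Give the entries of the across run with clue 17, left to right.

8 9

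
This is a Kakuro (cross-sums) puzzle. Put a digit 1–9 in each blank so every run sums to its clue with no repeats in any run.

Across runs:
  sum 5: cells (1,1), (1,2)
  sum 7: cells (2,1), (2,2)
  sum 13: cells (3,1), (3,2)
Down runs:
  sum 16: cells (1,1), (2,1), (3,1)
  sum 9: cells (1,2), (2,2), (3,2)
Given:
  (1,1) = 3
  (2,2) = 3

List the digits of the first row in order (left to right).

(1,2) = 5 − 3 = 2 completes the 5 across.
(2,1) = 7 − 3 = 4 completes the 7 across.
(3,1) = 16 − 7 = 9 completes the 16 down.
(3,2) = 13 − 9 = 4 completes the 13 across.

3 2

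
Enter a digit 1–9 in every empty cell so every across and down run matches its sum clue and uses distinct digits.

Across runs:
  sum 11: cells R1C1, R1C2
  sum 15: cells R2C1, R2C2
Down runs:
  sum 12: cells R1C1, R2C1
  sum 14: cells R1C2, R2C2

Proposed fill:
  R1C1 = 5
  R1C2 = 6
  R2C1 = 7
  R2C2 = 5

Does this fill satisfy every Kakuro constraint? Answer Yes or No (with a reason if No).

No — the across run R2C1–R2C2 sums to 12, not 15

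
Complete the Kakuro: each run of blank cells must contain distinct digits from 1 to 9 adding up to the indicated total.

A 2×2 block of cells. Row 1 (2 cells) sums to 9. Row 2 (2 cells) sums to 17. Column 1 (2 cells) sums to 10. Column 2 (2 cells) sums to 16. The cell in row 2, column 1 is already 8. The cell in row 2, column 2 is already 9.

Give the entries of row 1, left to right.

17 in 2 cells must be {8,9}; 16 in 2 cells must be {7,9}.
(1,1) = 10 − 8 = 2 completes the 10 down.
(1,2) = 9 − 2 = 7 completes the 9 across.

2 7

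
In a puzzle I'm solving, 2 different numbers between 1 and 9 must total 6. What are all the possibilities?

{1,5}; {2,4}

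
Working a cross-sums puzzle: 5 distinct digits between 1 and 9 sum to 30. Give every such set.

5 distinct digits from 1–9 sum between 15 and 35.

{1,5,7,8,9}; {2,4,7,8,9}; {2,5,6,8,9}; {3,4,6,8,9}; {3,5,6,7,9}; {4,5,6,7,8}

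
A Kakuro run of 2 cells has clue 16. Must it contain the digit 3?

No

The only way to make 16 from 2 distinct digits is {7,9}, which does not contain 3.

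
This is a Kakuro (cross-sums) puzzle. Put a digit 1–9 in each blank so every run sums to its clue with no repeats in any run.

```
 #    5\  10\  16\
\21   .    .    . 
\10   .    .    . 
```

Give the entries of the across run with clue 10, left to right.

1 2 7

16 in 2 cells must be {7,9}.
The 21 across and the 5 down share only 4, so R1C1 = 4.
Given what's placed, R1C3 must be 9 to fit the 21 across and 16 down.
R2C1 = 5 − 4 = 1 completes the 5 down.
R2C3 = 16 − 9 = 7 completes the 16 down.
R1C2 = 21 − 13 = 8 completes the 21 across.
R2C2 = 10 − 8 = 2 completes the 10 across.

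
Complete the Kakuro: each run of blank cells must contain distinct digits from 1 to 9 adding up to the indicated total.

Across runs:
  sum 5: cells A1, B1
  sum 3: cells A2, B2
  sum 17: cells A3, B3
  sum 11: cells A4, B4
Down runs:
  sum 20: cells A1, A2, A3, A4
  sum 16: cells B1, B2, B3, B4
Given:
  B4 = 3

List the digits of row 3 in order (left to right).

3 in 2 cells must be {1,2}; 17 in 2 cells must be {8,9}.
B3 = 8: the only remaining digit allowed by both the 17 across and the 16 down.
A4 = 11 − 3 = 8 completes the 11 across.
Given what's placed, B2 must be 1 to fit the 3 across and 16 down.
A3 = 17 − 8 = 9 completes the 17 across.
B1 = 16 − 12 = 4 completes the 16 down.
A2 = 3 − 1 = 2 completes the 3 across.
A1 = 5 − 4 = 1 completes the 5 across.

9 8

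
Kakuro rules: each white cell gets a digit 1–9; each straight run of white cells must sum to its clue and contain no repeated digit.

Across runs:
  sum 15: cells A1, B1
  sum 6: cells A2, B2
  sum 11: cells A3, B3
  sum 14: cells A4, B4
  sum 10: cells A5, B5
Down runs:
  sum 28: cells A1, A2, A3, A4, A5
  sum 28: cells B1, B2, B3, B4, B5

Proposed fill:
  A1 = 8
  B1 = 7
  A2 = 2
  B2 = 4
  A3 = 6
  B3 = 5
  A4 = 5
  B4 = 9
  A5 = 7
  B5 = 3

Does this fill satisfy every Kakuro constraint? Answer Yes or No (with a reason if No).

Across: 8+7=15; 2+4=6; 6+5=11; 5+9=14; 7+3=10. Down: 8+2+6+5+7=28; 7+4+5+9+3=28. No digit repeats within any run.

Yes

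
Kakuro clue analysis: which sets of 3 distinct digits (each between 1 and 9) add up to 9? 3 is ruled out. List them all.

{1,2,6}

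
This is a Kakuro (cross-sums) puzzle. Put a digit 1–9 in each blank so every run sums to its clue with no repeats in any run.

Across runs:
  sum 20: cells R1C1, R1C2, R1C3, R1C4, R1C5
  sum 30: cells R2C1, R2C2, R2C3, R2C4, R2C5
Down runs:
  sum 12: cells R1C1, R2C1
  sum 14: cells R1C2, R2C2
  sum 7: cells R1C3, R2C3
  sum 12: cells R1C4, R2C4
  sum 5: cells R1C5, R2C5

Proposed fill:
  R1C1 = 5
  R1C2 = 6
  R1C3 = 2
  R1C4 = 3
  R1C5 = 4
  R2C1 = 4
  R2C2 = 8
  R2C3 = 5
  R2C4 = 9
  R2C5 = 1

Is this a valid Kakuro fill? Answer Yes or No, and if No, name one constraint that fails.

No — the down run R1C1–R2C1 sums to 9, not 12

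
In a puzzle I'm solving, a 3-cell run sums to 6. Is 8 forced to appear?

The only way to make 6 from 3 distinct digits is {1,2,3}, which does not contain 8.

No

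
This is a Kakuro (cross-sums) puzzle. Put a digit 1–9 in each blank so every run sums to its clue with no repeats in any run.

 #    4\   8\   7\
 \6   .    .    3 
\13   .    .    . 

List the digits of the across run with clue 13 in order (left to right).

3, 6, 4

6 in 3 cells must be {1,2,3}; 4 in 2 cells must be {1,3}.
R1C1 = 1: the only remaining digit allowed by both the 6 across and the 4 down.
R1C2 = 6 − 4 = 2 completes the 6 across.
R2C1 = 4 − 1 = 3 completes the 4 down.
R2C2 = 8 − 2 = 6 completes the 8 down.
R2C3 = 13 − 9 = 4 completes the 13 across.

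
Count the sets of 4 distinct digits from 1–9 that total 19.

4 distinct digits from 1–9 sum between 10 and 30.

11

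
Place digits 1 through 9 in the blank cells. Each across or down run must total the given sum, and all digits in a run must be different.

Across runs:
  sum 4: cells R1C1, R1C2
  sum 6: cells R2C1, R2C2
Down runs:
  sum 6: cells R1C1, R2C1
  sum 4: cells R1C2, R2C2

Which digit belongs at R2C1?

5

4 in 2 cells must be {1,3}.
The 4 across and the 6 down share only 1, so R1C1 = 1.
R1C2 = 4 − 1 = 3 completes the 4 across.
R2C1 = 6 − 1 = 5 completes the 6 down.
R2C2 = 6 − 5 = 1 completes the 6 across.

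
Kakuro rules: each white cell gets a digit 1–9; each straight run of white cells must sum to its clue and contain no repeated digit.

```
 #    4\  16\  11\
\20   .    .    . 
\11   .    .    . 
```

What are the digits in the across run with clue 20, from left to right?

4 in 2 cells must be {1,3}; 16 in 2 cells must be {7,9}.
The 20 across and the 4 down share only 3, so R1C1 = 3.
Given what's placed, R1C2 must be 9 to fit the 20 across and 16 down.
R1C3 = 20 − 12 = 8 completes the 20 across.
R2C1 = 4 − 3 = 1 completes the 4 down.
R2C2 = 16 − 9 = 7 completes the 16 down.
R2C3 = 11 − 8 = 3 completes the 11 across.

3, 9, 8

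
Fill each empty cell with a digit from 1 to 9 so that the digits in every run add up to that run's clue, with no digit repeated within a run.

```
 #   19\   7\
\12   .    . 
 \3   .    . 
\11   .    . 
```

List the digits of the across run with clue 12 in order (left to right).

8, 4

3 in 2 cells must be {1,2}; 7 in 3 cells must be {1,2,4}.
The 12 across and the 7 down share only 4, so R1C2 = 4.
The 3 across and the 19 down share only 2, so R2C1 = 2.
R2C2 = 3 − 2 = 1 completes the 3 across.
R3C2 = 7 − 5 = 2 completes the 7 down.
R1C1 = 12 − 4 = 8 completes the 12 across.
R3C1 = 11 − 2 = 9 completes the 11 across.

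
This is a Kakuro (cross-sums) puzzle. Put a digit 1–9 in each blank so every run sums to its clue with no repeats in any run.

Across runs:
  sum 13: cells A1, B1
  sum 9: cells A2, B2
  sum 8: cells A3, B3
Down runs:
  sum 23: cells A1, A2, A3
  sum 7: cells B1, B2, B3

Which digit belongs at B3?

2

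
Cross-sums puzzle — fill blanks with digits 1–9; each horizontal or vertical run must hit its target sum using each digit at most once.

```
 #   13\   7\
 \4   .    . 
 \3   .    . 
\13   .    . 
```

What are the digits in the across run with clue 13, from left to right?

4 in 2 cells must be {1,3}; 3 in 2 cells must be {1,2}; 7 in 3 cells must be {1,2,4}.
The 4 across and the 7 down share only 1, so R1C2 = 1.
Given what's placed, R2C2 must be 2 to fit the 3 across and 7 down.
R3C2 = 7 − 3 = 4 completes the 7 down.
R1C1 = 4 − 1 = 3 completes the 4 across.
R2C1 = 3 − 2 = 1 completes the 3 across.
R3C1 = 13 − 4 = 9 completes the 13 across.

9, 4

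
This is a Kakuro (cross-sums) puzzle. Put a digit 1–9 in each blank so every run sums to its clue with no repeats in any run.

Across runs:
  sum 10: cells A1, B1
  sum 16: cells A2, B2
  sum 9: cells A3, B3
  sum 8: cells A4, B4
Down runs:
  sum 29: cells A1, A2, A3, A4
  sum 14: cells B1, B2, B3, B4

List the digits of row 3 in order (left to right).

16 in 2 cells must be {7,9}; 29 in 4 cells must be {5,7,8,9}.
Only 7 fits B2 under both its across sum 16 and down sum 14.
A2 = 16 − 7 = 9 completes the 16 across.
Nothing is forced directly, so branch on A1, whose candidates are 7 or 8. If A1 = 7: then B1 would have to be in {3} for the 10 across but in {1,2,4} for the 14 down — contradiction. So A1 = 8.
B1 = 10 − 8 = 2 completes the 10 across.
B4 = 1: the only remaining digit allowed by both the 8 across and the 14 down.
B3 = 14 − 10 = 4 completes the 14 down.
A4 = 8 − 1 = 7 completes the 8 across.
A3 = 9 − 4 = 5 completes the 9 across.

5 4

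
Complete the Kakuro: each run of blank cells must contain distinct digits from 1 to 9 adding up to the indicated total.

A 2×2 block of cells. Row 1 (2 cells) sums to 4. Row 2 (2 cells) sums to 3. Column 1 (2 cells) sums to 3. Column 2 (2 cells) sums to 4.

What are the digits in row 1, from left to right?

1 3

4 in 2 cells must be {1,3}; 3 in 2 cells must be {1,2}.
The 4 across and the 3 down share only 1, so (1,1) = 1.
(1,2) = 4 − 1 = 3 completes the 4 across.
(2,1) = 3 − 1 = 2 completes the 3 down.
(2,2) = 3 − 2 = 1 completes the 3 across.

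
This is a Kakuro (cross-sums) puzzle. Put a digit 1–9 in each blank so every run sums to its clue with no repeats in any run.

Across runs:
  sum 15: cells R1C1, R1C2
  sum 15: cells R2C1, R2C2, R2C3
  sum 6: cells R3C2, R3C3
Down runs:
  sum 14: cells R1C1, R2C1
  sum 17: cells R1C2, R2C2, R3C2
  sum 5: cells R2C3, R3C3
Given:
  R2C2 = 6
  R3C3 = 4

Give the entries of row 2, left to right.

8 6 1

R2C3 = 5 − 4 = 1 completes the 5 down.
R3C2 = 6 − 4 = 2 completes the 6 across.
R1C2 = 17 − 8 = 9 completes the 17 down.
R2C1 = 15 − 7 = 8 completes the 15 across.
R1C1 = 15 − 9 = 6 completes the 15 across.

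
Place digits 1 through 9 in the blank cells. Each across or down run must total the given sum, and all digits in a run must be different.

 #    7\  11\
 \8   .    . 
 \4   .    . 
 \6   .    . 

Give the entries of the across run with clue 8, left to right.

4 in 2 cells must be {1,3}; 7 in 3 cells must be {1,2,4}.
The 4 across and the 7 down share only 1, so R2C1 = 1.
R2C2 = 4 − 1 = 3 completes the 4 across.
Given what's placed, R1C1 must be 2 to fit the 8 across and 7 down.
R1C2 = 8 − 2 = 6 completes the 8 across.
R3C1 = 7 − 3 = 4 completes the 7 down.
R3C2 = 6 − 4 = 2 completes the 6 across.

2 6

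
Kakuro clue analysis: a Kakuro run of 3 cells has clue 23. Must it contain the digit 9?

Yes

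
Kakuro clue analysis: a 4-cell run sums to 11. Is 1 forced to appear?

The only way to make 11 from 4 distinct digits is {1,2,3,5}, which contains 1.

Yes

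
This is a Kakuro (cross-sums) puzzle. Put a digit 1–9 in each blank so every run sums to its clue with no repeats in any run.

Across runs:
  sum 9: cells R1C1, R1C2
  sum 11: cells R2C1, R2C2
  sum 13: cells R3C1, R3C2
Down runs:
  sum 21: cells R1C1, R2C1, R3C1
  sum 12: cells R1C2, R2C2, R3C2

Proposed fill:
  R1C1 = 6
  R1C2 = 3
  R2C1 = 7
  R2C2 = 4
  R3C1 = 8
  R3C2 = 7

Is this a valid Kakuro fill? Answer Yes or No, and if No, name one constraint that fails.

No — the down run R1C2–R3C2 sums to 14, not 12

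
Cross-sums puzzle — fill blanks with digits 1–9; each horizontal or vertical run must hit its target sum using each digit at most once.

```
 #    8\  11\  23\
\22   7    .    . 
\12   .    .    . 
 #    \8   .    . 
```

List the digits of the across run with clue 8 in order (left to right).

2 6

23 in 3 cells must be {6,8,9}.
Given what's placed, R1C2 must be 6 to fit the 22 across and 11 down.
R1C3 = 22 − 13 = 9 completes the 22 across.
R2C1 = 8 − 7 = 1 completes the 8 down.
Given what's placed, R3C3 must be 6 to fit the 8 across and 23 down.
R2C3 = 23 − 15 = 8 completes the 23 down.
R3C2 = 8 − 6 = 2 completes the 8 across.
R2C2 = 12 − 9 = 3 completes the 12 across.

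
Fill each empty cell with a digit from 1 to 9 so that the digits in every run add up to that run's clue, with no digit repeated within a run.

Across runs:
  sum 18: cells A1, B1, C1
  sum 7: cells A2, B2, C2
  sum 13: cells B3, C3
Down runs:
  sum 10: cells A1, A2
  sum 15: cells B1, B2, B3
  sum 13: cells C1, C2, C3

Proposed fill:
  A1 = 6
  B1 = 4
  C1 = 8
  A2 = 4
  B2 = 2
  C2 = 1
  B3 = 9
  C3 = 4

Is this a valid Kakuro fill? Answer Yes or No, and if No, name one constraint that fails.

Across: 6+4+8=18; 4+2+1=7; 9+4=13. Down: 6+4=10; 4+2+9=15; 8+1+4=13. No digit repeats within any run.

Yes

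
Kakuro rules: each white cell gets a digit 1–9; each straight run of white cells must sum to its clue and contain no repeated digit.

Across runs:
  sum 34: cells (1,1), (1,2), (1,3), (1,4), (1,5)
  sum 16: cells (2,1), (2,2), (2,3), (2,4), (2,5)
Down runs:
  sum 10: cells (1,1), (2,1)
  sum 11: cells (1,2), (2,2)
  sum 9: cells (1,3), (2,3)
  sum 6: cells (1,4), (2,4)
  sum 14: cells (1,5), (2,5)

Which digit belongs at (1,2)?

7

34 in 5 cells must be {4,6,7,8,9}; 16 in 5 cells must be {1,2,3,4,6}.
Only 4 fits (1,4) under both its across sum 34 and down sum 6.
(2,4) = 6 − 4 = 2 completes the 6 down.
Given what's placed, (2,5) must be 6 to fit the 16 across and 14 down.
(1,5) = 14 − 6 = 8 completes the 14 down.
No cell is forced outright now. (1,3) can only be 6 or 7 (the digits allowed by both its 34 across and its 9 down). If (1,3) = 7: then (2,3) would have to be in {1,3,4} for the 16 across but in {2} for the 9 down — contradiction. So (1,3) = 6.
(2,3) = 9 − 6 = 3 completes the 9 down.
Given what's placed, (2,2) must be 4 to fit the 16 across and 11 down.
(1,2) = 11 − 4 = 7 completes the 11 down.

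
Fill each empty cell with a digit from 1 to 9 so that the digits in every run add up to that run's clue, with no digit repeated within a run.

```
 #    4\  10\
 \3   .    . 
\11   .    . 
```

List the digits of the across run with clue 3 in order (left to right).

1, 2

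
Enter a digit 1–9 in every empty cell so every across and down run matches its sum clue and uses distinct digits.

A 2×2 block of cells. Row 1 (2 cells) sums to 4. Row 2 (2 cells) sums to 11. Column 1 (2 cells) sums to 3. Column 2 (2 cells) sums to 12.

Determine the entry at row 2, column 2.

4 in 2 cells must be {1,3}; 3 in 2 cells must be {1,2}.
The 4 across and the 3 down share only 1, so (1,1) = 1.
(1,2) = 4 − 1 = 3 completes the 4 across.
(2,1) = 3 − 1 = 2 completes the 3 down.
(2,2) = 11 − 2 = 9 completes the 11 across.

9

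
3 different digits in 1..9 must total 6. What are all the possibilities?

3 distinct digits from 1–9 sum between 6 and 24.
Only one set works: {1,2,3}.

{1,2,3}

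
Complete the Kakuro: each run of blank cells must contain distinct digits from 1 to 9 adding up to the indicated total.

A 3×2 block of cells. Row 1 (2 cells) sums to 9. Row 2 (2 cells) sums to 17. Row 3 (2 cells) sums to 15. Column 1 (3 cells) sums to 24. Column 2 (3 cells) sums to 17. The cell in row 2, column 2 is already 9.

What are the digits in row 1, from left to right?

7, 2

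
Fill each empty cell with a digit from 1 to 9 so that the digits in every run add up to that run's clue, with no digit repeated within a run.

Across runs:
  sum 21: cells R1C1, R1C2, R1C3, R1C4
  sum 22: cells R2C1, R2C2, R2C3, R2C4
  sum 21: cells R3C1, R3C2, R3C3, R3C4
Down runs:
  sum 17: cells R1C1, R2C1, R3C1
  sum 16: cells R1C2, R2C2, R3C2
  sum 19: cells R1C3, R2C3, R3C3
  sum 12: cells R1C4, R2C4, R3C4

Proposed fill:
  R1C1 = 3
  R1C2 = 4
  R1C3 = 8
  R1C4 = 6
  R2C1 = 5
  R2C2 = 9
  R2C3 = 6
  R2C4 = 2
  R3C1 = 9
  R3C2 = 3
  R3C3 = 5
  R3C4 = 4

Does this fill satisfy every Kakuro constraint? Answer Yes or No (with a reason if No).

Across: 3+4+8+6=21; 5+9+6+2=22; 9+3+5+4=21. Down: 3+5+9=17; 4+9+3=16; 8+6+5=19; 6+2+4=12. No digit repeats within any run.

Yes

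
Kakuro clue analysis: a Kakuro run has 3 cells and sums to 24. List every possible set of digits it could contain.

{7,8,9}

3 distinct digits from 1–9 sum between 6 and 24.
Only one set works: {7,8,9}.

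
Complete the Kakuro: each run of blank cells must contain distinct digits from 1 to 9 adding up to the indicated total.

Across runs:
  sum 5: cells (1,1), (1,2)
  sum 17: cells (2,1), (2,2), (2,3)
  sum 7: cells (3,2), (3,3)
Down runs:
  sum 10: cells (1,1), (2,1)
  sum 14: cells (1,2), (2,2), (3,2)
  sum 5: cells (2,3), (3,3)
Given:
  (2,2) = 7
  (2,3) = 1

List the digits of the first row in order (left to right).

(2,1) = 17 − 8 = 9 completes the 17 across.
(3,3) = 5 − 1 = 4 completes the 5 down.
(1,1) = 10 − 9 = 1 completes the 10 down.
(1,2) = 5 − 1 = 4 completes the 5 across.
(3,2) = 7 − 4 = 3 completes the 7 across.

1 4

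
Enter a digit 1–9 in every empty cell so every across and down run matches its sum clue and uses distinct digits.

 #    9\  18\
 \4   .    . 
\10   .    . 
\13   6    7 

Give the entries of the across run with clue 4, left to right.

1 3

4 in 2 cells must be {1,3}.
R1C1 = 1: the only remaining digit allowed by both the 4 across and the 9 down.
R1C2 = 4 − 1 = 3 completes the 4 across.
R2C1 = 9 − 7 = 2 completes the 9 down.
R2C2 = 10 − 2 = 8 completes the 10 across.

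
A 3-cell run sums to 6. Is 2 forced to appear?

The only way to make 6 from 3 distinct digits is {1,2,3}, which contains 2.

Yes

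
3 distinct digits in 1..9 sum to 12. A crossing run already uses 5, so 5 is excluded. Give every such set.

{1,2,9}; {1,3,8}; {1,4,7}; {2,3,7}; {2,4,6}

3 distinct digits from 1–9 sum between 6 and 24.
Dropping sets that contain 5.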